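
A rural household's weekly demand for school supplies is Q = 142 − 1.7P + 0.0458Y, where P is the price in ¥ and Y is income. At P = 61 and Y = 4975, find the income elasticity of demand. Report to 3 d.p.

At P = 61, Y = 4975: Q = 266.155.
Holding P constant, ∂Q/∂Y = 0.0458.
η_Y = (∂Q/∂Y)·(Y/Q) = 0.0458 × (4975/266.155) = 0.856.

0.856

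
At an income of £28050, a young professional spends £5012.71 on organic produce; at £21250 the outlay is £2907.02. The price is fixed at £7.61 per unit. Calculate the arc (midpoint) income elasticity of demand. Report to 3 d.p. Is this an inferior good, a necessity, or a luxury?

With a constant price, Q₁ = 5012.71/7.61 = 658.700 and Q₂ = 2907.02/7.61 = 382.000 (equivalently, work directly with expenditure since P cancels).
Midpoint %ΔQ = (2907.02 − 5012.71)/3959.87 = -0.53176; midpoint %ΔI = (21250 − 28050)/24650 = -0.27586.
η = -0.53176 / -0.27586 = 1.928.
η > 1 ⇒ luxury.

1.928 (luxury)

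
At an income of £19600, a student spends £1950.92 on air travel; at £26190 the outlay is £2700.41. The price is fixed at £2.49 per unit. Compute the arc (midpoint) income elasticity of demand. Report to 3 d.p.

With a constant price, Q₁ = 1950.92/2.49 = 783.502 and Q₂ = 2700.41/2.49 = 1084.502 (equivalently, work directly with expenditure since P cancels).
Midpoint %ΔQ = (2700.41 − 1950.92)/2325.67 = 0.32227; midpoint %ΔI = (26190 − 19600)/22895 = 0.28784.
η = 0.32227 / 0.28784 = 1.120.

1.120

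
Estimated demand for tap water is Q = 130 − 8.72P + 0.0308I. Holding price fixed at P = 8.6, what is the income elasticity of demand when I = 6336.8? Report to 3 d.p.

At P = 8.6, I = 6336.8: Q = 250.181.
Holding P constant, ∂Q/∂I = 0.0308.
η_I = (∂Q/∂I)·(I/Q) = 0.0308 × (6336.8/250.181) = 0.780.

0.780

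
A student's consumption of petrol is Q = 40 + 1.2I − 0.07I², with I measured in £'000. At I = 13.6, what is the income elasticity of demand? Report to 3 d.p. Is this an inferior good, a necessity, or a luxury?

-0.221 (inferior good)

At I = 13.6: Q = 43.3728.
dQ/dI = 1.2 − 0.14I = -0.70400.
η = (dQ/dI)·(I/Q) = -0.70400 × (13.6/43.3728) = -0.221.
η < 0 ⇒ inferior good.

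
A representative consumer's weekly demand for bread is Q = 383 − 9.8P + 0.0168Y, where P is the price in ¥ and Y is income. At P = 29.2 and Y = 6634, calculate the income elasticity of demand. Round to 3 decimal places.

0.535

At P = 29.2, Y = 6634: Q = 208.291.
Holding P constant, ∂Q/∂Y = 0.0168.
η_Y = (∂Q/∂Y)·(Y/Q) = 0.0168 × (6634/208.291) = 0.535.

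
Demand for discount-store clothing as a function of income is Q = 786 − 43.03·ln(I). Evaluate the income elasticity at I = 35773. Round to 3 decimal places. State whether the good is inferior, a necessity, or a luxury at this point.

-0.129 (inferior good)

At I = 35773: Q = 334.833.
dQ/dI = -43.03/I = -0.00120286 at this income.
η = (dQ/dI)·(I/Q) = -0.00120286 × (35773/334.833) = -0.129.
Since η < 0, the good is an inferior good.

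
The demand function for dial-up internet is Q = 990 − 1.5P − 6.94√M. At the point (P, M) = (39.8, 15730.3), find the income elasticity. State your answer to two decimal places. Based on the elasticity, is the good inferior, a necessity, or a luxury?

At P = 39.8, M = 15730.3: Q = 59.882.
Holding P constant, ∂Q/∂M = -6.94/(2√M) = -0.0276669.
η_M = (∂Q/∂M)·(M/Q) = -0.0276669 × (15730.3/59.882) = -7.27.
Since η < 0, this is an inferior good.

-7.27 (inferior good)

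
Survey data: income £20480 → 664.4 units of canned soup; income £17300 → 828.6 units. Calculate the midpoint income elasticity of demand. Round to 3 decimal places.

ΔQ = 828.6 − 664.4 = 164.2; midpoint Q̄ = (664.4 + 828.6)/2 = 746.5.
ΔI = 17300 − 20480 = -3180; midpoint Ī = (20480 + 17300)/2 = 18890.
η = (ΔQ/Q̄) ÷ (ΔI/Ī) = (164.2/746.5) ÷ (-3180/18890) = -1.307.

-1.307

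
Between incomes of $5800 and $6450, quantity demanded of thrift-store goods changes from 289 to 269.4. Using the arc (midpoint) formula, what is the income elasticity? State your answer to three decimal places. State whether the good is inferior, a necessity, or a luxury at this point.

ΔQ = 269.4 − 289 = -19.6; midpoint Q̄ = (289 + 269.4)/2 = 279.2.
ΔI = 6450 − 5800 = 650; midpoint Ī = (5800 + 6450)/2 = 6125.
η = (ΔQ/Q̄) ÷ (ΔI/Ī) = (-19.6/279.2) ÷ (650/6125) = -0.662.
η < 0 ⇒ inferior good.

-0.662 (inferior good)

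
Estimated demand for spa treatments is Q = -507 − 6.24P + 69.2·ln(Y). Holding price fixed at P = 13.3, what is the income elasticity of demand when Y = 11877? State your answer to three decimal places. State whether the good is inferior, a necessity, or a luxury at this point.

At P = 13.3, Y = 11877: Q = 59.267.
Holding P constant, ∂Q/∂Y = 69.2/Y = 0.00582639.
η_Y = (∂Q/∂Y)·(Y/Q) = 0.00582639 × (11877/59.267) = 1.168.
Since η > 1, this is a luxury.

1.168 (luxury)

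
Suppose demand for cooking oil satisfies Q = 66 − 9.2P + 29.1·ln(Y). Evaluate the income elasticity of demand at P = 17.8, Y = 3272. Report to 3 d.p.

At P = 17.8, Y = 3272: Q = 137.751.
Holding P constant, ∂Q/∂Y = 29.1/Y = 0.00889364.
η_Y = (∂Q/∂Y)·(Y/Q) = 0.00889364 × (3272/137.751) = 0.211.

0.211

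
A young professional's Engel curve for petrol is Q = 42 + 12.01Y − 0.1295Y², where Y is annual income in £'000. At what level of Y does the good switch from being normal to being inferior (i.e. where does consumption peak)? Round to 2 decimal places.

46.37

dQ/dY = 12.01 − 0.259Y.
The good is inferior where dQ/dY < 0. Setting dQ/dY = 0 gives Y = 12.01 / 0.259 = 46.37.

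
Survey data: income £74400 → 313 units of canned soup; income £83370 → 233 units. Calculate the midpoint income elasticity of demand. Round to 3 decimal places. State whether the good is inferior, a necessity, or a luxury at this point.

ΔQ = 233 − 313 = -80; midpoint Q̄ = (313 + 233)/2 = 273.
ΔI = 83370 − 74400 = 8970; midpoint Ī = (74400 + 83370)/2 = 78885.
η = (ΔQ/Q̄) ÷ (ΔI/Ī) = (-80/273) ÷ (8970/78885) = -2.577.
η < 0 ⇒ inferior good.

-2.577 (inferior good)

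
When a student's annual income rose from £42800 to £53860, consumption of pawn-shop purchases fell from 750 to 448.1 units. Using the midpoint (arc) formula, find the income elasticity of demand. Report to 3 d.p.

-2.202

ΔQ = 448.1 − 750 = -301.9; midpoint Q̄ = (750 + 448.1)/2 = 599.05.
ΔI = 53860 − 42800 = 11060; midpoint Ī = (42800 + 53860)/2 = 48330.
η = (ΔQ/Q̄) ÷ (ΔI/Ī) = (-301.9/599.05) ÷ (11060/48330) = -2.202.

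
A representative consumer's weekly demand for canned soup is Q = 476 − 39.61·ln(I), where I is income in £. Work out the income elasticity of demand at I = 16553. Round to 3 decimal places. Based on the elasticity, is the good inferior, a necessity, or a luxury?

At I = 16553: Q = 91.216.
dQ/dI = -39.61/I = -0.00239292 at this income.
η = (dQ/dI)·(I/Q) = -0.00239292 × (16553/91.216) = -0.434.
Since η < 0, the good is an inferior good.

-0.434 (inferior good)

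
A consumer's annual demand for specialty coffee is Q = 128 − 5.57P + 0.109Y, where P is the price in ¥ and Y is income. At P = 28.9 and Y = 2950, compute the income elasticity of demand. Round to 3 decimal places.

At P = 28.9, Y = 2950: Q = 288.577.
Holding P constant, ∂Q/∂Y = 0.109.
η_Y = (∂Q/∂Y)·(Y/Q) = 0.109 × (2950/288.577) = 1.114.

1.114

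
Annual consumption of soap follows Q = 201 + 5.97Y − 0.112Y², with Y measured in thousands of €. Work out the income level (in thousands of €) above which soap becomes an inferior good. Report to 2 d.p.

dQ/dY = 5.97 − 0.224Y.
The good is inferior where dQ/dY < 0. Setting dQ/dY = 0 gives Y = 5.97 / 0.224 = 26.65.

26.65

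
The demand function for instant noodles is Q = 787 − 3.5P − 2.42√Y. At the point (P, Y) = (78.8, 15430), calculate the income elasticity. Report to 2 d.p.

At P = 78.8, Y = 15430: Q = 210.594.
Holding P constant, ∂Q/∂Y = -2.42/(2√Y) = -0.00974097.
η_Y = (∂Q/∂Y)·(Y/Q) = -0.00974097 × (15430/210.594) = -0.71.

-0.71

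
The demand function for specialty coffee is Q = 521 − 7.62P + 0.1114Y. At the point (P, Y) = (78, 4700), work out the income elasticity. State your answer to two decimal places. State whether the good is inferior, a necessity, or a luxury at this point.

1.16 (luxury)

At P = 78, Y = 4700: Q = 450.220.
Holding P constant, ∂Q/∂Y = 0.1114.
η_Y = (∂Q/∂Y)·(Y/Q) = 0.1114 × (4700/450.220) = 1.16.
Since η > 1, this is a luxury.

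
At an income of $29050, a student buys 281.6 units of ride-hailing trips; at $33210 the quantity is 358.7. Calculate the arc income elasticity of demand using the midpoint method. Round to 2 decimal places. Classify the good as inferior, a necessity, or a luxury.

ΔQ = 358.7 − 281.6 = 77.1; midpoint Q̄ = (281.6 + 358.7)/2 = 320.15.
ΔI = 33210 − 29050 = 4160; midpoint Ī = (29050 + 33210)/2 = 31130.
η = (ΔQ/Q̄) ÷ (ΔI/Ī) = (77.1/320.15) ÷ (4160/31130) = 1.80.
η > 1 ⇒ luxury.

1.80 (luxury)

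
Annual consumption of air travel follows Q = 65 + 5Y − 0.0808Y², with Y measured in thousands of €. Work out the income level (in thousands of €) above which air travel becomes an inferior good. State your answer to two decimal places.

30.94

dQ/dY = 5 − 0.1616Y.
The good is inferior where dQ/dY < 0. Setting dQ/dY = 0 gives Y = 5 / 0.1616 = 30.94.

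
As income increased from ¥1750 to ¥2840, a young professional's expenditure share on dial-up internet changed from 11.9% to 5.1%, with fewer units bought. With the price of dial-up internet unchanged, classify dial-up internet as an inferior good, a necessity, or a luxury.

inferior good

Quantity demanded falls as income rises, so η < 0.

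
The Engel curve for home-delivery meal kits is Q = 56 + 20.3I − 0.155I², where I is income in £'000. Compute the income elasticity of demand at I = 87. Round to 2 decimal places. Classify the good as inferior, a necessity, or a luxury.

-0.89 (inferior good)

At I = 87: Q = 648.9050.
dQ/dI = 20.3 − 0.31I = -6.67000.
η = (dQ/dI)·(I/Q) = -6.67000 × (87/648.9050) = -0.89.
η < 0 ⇒ inferior good.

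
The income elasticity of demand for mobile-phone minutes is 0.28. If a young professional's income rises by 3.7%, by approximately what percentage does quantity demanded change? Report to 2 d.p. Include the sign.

%ΔQ ≈ η × %ΔI = 0.28 × 3.7% = 1.04%.

1.04%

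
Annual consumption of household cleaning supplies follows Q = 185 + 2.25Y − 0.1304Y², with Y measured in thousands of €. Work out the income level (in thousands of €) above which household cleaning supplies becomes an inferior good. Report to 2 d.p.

dQ/dY = 2.25 − 0.2608Y.
The good is inferior where dQ/dY < 0. Setting dQ/dY = 0 gives Y = 2.25 / 0.2608 = 8.63.

8.63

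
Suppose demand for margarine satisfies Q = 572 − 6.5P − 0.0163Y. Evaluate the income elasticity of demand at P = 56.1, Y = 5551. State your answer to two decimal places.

-0.77

At P = 56.1, Y = 5551: Q = 116.869.
Holding P constant, ∂Q/∂Y = −0.0163.
η_Y = (∂Q/∂Y)·(Y/Q) = -0.0163 × (5551/116.869) = -0.77.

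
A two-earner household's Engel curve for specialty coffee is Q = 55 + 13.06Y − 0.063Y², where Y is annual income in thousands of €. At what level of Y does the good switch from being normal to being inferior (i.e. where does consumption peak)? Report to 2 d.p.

103.65

dQ/dY = 13.06 − 0.126Y.
The good is inferior where dQ/dY < 0. Setting dQ/dY = 0 gives Y = 13.06 / 0.126 = 103.65.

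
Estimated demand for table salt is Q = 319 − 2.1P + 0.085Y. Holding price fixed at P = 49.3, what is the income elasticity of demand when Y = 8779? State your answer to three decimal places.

0.776

At P = 49.3, Y = 8779: Q = 961.685.
Holding P constant, ∂Q/∂Y = 0.085.
η_Y = (∂Q/∂Y)·(Y/Q) = 0.085 × (8779/961.685) = 0.776.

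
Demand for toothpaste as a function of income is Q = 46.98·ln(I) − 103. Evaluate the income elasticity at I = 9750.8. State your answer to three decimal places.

At I = 9750.8: Q = 328.516.
dQ/dI = 46.98/I = 0.00481807 at this income.
η = (dQ/dI)·(I/Q) = 0.00481807 × (9750.8/328.516) = 0.143.

0.143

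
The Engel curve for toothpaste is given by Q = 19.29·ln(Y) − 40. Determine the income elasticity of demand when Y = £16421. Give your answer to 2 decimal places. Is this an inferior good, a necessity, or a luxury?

0.13 (necessity)

At Y = 16421: Q = 147.235.
dQ/dY = 19.29/Y = 0.00117472 at this income.
η = (dQ/dY)·(Y/Q) = 0.00117472 × (16421/147.235) = 0.13.
Since 0 < η < 1, the good is a necessity.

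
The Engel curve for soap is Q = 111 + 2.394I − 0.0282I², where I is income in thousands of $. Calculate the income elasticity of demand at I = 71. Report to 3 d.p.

At I = 71: Q = 138.8178.
dQ/dI = 2.394 − 0.0564I = -1.61040.
η = (dQ/dI)·(I/Q) = -1.61040 × (71/138.8178) = -0.824.

-0.824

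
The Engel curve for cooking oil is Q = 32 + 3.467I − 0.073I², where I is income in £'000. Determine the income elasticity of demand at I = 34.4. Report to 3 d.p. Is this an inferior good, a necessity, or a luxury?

-0.825 (inferior good)

At I = 34.4: Q = 64.8795.
dQ/dI = 3.467 − 0.146I = -1.55540.
η = (dQ/dI)·(I/Q) = -1.55540 × (34.4/64.8795) = -0.825.
η < 0 ⇒ inferior good.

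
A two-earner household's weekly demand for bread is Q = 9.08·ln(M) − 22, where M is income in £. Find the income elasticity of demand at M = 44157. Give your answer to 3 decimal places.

At M = 44157: Q = 75.115.
dQ/dM = 9.08/M = 0.00020563 at this income.
η = (dQ/dM)·(M/Q) = 0.00020563 × (44157/75.115) = 0.121.

0.121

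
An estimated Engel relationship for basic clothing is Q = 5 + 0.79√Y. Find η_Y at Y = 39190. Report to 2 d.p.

At Y = 39190: Q = 161.392.
dQ/dY = 0.79/(2√Y) = 0.00199531 at this income.
η = (dQ/dY)·(Y/Q) = 0.00199531 × (39190/161.392) = 0.48.

0.48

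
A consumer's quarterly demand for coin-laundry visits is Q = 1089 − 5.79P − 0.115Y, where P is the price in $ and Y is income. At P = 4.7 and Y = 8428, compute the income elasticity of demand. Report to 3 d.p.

At P = 4.7, Y = 8428: Q = 92.567.
Holding P constant, ∂Q/∂Y = −0.115.
η_Y = (∂Q/∂Y)·(Y/Q) = -0.115 × (8428/92.567) = -10.470.

-10.470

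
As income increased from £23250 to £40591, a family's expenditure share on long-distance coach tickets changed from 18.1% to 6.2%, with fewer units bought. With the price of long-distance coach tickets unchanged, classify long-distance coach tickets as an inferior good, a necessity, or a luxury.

Quantity demanded falls as income rises, so η < 0.

inferior good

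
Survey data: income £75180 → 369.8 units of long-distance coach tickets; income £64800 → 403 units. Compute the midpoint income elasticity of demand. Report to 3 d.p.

ΔQ = 403 − 369.8 = 33.2; midpoint Q̄ = (369.8 + 403)/2 = 386.4.
ΔI = 64800 − 75180 = -10380; midpoint Ī = (75180 + 64800)/2 = 69990.
η = (ΔQ/Q̄) ÷ (ΔI/Ī) = (33.2/386.4) ÷ (-10380/69990) = -0.579.

-0.579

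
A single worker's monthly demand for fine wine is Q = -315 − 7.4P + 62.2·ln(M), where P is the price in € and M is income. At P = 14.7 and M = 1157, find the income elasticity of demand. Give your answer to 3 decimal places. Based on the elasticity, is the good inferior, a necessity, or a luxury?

At P = 14.7, M = 1157: Q = 14.953.
Holding P constant, ∂Q/∂M = 62.2/M = 0.0537597.
η_M = (∂Q/∂M)·(M/Q) = 0.0537597 × (1157/14.953) = 4.160.
Since η > 1, this is a luxury.

4.160 (luxury)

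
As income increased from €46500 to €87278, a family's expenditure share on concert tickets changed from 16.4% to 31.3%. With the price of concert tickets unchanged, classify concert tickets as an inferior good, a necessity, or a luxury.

The budget share rises as income rises, so η > 1.

luxury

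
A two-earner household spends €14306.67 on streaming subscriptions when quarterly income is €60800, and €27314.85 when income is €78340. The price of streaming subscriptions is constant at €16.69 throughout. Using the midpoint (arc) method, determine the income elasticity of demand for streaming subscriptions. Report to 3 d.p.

2.479

With a constant price, Q₁ = 14306.67/16.69 = 857.200 and Q₂ = 27314.85/16.69 = 1636.600 (equivalently, work directly with expenditure since P cancels).
Midpoint %ΔQ = (27314.85 − 14306.67)/20810.76 = 0.62507; midpoint %ΔI = (78340 − 60800)/69570 = 0.25212.
η = 0.62507 / 0.25212 = 2.479.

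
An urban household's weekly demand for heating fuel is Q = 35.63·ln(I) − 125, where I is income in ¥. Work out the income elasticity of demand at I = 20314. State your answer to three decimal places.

0.156

At I = 20314: Q = 228.416.
dQ/dI = 35.63/I = 0.00175396 at this income.
η = (dQ/dI)·(I/Q) = 0.00175396 × (20314/228.416) = 0.156.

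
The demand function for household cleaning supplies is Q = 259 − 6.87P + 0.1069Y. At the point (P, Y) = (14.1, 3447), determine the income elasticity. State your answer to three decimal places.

0.694

At P = 14.1, Y = 3447: Q = 530.617.
Holding P constant, ∂Q/∂Y = 0.1069.
η_Y = (∂Q/∂Y)·(Y/Q) = 0.1069 × (3447/530.617) = 0.694.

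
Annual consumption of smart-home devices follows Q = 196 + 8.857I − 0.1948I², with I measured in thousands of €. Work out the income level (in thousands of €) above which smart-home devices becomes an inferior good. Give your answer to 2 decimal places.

dQ/dI = 8.857 − 0.3896I.
The good is inferior where dQ/dI < 0. Setting dQ/dI = 0 gives I = 8.857 / 0.3896 = 22.73.

22.73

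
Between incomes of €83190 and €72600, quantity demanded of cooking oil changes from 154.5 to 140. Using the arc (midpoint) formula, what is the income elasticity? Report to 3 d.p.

ΔQ = 140 − 154.5 = -14.5; midpoint Q̄ = (154.5 + 140)/2 = 147.25.
ΔI = 72600 − 83190 = -10590; midpoint Ī = (83190 + 72600)/2 = 77895.
η = (ΔQ/Q̄) ÷ (ΔI/Ī) = (-14.5/147.25) ÷ (-10590/77895) = 0.724.

0.724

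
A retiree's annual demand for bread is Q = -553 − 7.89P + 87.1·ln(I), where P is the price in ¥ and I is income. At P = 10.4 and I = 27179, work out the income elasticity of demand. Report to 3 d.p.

At P = 10.4, I = 27179: Q = 254.252.
Holding P constant, ∂Q/∂I = 87.1/I = 0.00320468.
η_I = (∂Q/∂I)·(I/Q) = 0.00320468 × (27179/254.252) = 0.343.

0.343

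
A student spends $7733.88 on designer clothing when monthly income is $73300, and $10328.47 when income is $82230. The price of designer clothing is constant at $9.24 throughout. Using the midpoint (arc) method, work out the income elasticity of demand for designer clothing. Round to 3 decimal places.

2.502

With a constant price, Q₁ = 7733.88/9.24 = 837.000 and Q₂ = 10328.47/9.24 = 1117.800 (equivalently, work directly with expenditure since P cancels).
Midpoint %ΔQ = (10328.47 − 7733.88)/9031.17 = 0.28729; midpoint %ΔI = (82230 − 73300)/77765 = 0.11483.
η = 0.28729 / 0.11483 = 2.502.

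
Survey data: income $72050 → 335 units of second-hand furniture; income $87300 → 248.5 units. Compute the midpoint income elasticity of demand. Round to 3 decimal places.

ΔQ = 248.5 − 335 = -86.5; midpoint Q̄ = (335 + 248.5)/2 = 291.75.
ΔI = 87300 − 72050 = 15250; midpoint Ī = (72050 + 87300)/2 = 79675.
η = (ΔQ/Q̄) ÷ (ΔI/Ī) = (-86.5/291.75) ÷ (15250/79675) = -1.549.

-1.549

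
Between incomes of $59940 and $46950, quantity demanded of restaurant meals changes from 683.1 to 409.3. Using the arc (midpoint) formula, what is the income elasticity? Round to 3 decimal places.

ΔQ = 409.3 − 683.1 = -273.8; midpoint Q̄ = (683.1 + 409.3)/2 = 546.2.
ΔI = 46950 − 59940 = -12990; midpoint Ī = (59940 + 46950)/2 = 53445.
η = (ΔQ/Q̄) ÷ (ΔI/Ī) = (-273.8/546.2) ÷ (-12990/53445) = 2.062.

2.062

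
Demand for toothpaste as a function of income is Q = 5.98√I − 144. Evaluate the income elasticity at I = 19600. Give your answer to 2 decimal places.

At I = 19600: Q = 693.200.
dQ/dI = 5.98/(2√I) = 0.0213571 at this income.
η = (dQ/dI)·(I/Q) = 0.0213571 × (19600/693.200) = 0.60.

0.60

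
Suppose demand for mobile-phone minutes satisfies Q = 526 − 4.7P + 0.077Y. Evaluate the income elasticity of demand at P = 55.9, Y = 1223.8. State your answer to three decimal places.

0.264

At P = 55.9, Y = 1223.8: Q = 357.503.
Holding P constant, ∂Q/∂Y = 0.077.
η_Y = (∂Q/∂Y)·(Y/Q) = 0.077 × (1223.8/357.503) = 0.264.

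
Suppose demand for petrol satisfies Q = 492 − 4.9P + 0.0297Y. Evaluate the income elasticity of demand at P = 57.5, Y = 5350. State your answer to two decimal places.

At P = 57.5, Y = 5350: Q = 369.145.
Holding P constant, ∂Q/∂Y = 0.0297.
η_Y = (∂Q/∂Y)·(Y/Q) = 0.0297 × (5350/369.145) = 0.43.

0.43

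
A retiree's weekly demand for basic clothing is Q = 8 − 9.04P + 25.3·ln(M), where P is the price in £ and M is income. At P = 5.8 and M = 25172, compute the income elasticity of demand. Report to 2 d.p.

0.12

At P = 5.8, M = 25172: Q = 211.945.
Holding P constant, ∂Q/∂M = 25.3/M = 0.00100509.
η_M = (∂Q/∂M)·(M/Q) = 0.00100509 × (25172/211.945) = 0.12.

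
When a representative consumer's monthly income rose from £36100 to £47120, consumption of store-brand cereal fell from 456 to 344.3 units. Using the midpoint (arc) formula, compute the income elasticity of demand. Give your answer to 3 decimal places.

-1.054

ΔQ = 344.3 − 456 = -111.7; midpoint Q̄ = (456 + 344.3)/2 = 400.15.
ΔI = 47120 − 36100 = 11020; midpoint Ī = (36100 + 47120)/2 = 41610.
η = (ΔQ/Q̄) ÷ (ΔI/Ī) = (-111.7/400.15) ÷ (11020/41610) = -1.054.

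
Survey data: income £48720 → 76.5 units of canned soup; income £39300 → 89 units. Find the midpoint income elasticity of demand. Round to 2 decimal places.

ΔQ = 89 − 76.5 = 12.5; midpoint Q̄ = (76.5 + 89)/2 = 82.75.
ΔI = 39300 − 48720 = -9420; midpoint Ī = (48720 + 39300)/2 = 44010.
η = (ΔQ/Q̄) ÷ (ΔI/Ī) = (12.5/82.75) ÷ (-9420/44010) = -0.71.

-0.71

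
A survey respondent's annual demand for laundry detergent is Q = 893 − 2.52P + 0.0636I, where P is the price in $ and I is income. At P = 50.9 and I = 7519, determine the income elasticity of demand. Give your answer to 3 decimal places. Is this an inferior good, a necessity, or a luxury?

0.385 (necessity)

At P = 50.9, I = 7519: Q = 1242.940.
Holding P constant, ∂Q/∂I = 0.0636.
η_I = (∂Q/∂I)·(I/Q) = 0.0636 × (7519/1242.940) = 0.385.
Since 0 < η < 1, this is a necessity.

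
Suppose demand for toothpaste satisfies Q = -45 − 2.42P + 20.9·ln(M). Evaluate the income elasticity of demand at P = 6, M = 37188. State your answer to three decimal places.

0.130

At P = 6, M = 37188: Q = 160.426.
Holding P constant, ∂Q/∂M = 20.9/M = 0.000562009.
η_M = (∂Q/∂M)·(M/Q) = 0.000562009 × (37188/160.426) = 0.130.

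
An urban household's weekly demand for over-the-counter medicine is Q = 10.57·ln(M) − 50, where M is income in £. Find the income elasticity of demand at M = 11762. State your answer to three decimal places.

At M = 11762: Q = 49.069.
dQ/dM = 10.57/M = 0.000898657 at this income.
η = (dQ/dM)·(M/Q) = 0.000898657 × (11762/49.069) = 0.215.

0.215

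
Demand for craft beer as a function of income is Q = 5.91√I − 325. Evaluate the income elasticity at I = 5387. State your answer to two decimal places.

At I = 5387: Q = 108.771.
dQ/dI = 5.91/(2√I) = 0.0402609 at this income.
η = (dQ/dI)·(I/Q) = 0.0402609 × (5387/108.771) = 1.99.

1.99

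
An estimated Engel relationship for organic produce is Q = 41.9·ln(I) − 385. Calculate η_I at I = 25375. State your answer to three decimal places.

1.049

At I = 25375: Q = 39.930.
dQ/dI = 41.9/I = 0.00165123 at this income.
η = (dQ/dI)·(I/Q) = 0.00165123 × (25375/39.930) = 1.049.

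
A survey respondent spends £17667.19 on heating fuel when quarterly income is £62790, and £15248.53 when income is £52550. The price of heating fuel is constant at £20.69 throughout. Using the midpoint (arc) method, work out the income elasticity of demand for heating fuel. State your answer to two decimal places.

0.83

With a constant price, Q₁ = 17667.19/20.69 = 853.900 and Q₂ = 15248.53/20.69 = 737.000 (equivalently, work directly with expenditure since P cancels).
Midpoint %ΔQ = (15248.53 − 17667.19)/16457.86 = -0.14696; midpoint %ΔI = (52550 − 62790)/57670 = -0.17756.
η = -0.14696 / -0.17756 = 0.83.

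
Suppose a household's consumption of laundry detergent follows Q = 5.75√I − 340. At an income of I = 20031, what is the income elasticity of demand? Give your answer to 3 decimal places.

At I = 20031: Q = 473.803.
dQ/dI = 5.75/(2√I) = 0.0203136 at this income.
η = (dQ/dI)·(I/Q) = 0.0203136 × (20031/473.803) = 0.859.

0.859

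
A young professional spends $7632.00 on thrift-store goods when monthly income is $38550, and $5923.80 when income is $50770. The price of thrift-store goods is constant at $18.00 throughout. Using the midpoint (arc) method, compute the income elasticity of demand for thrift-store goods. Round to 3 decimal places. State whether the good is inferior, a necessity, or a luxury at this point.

-0.921 (inferior good)

With a constant price, Q₁ = 7632.00/18.00 = 424.000 and Q₂ = 5923.80/18.00 = 329.100 (equivalently, work directly with expenditure since P cancels).
Midpoint %ΔQ = (5923.80 − 7632.00)/6777.90 = -0.25202; midpoint %ΔI = (50770 − 38550)/44660 = 0.27362.
η = -0.25202 / 0.27362 = -0.921.
η < 0 ⇒ inferior good.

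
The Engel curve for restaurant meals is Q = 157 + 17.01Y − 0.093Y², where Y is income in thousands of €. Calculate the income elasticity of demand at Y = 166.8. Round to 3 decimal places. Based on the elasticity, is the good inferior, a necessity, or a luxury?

-5.746 (inferior good)

At Y = 166.8: Q = 406.7997.
dQ/dY = 17.01 − 0.186Y = -14.01480.
η = (dQ/dY)·(Y/Q) = -14.01480 × (166.8/406.7997) = -5.746.
η < 0 ⇒ inferior good.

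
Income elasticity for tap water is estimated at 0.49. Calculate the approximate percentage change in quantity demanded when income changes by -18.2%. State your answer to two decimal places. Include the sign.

-8.92%

%ΔQ ≈ η × %ΔI = 0.49 × (-18.2%) = -8.92%.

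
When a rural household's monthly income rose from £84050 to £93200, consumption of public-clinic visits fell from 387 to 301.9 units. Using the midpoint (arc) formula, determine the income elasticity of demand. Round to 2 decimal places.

ΔQ = 301.9 − 387 = -85.1; midpoint Q̄ = (387 + 301.9)/2 = 344.45.
ΔI = 93200 − 84050 = 9150; midpoint Ī = (84050 + 93200)/2 = 88625.
η = (ΔQ/Q̄) ÷ (ΔI/Ī) = (-85.1/344.45) ÷ (9150/88625) = -2.39.

-2.39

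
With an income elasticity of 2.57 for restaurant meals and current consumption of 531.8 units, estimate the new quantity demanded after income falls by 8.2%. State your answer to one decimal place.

%ΔQ ≈ η × %ΔI = 2.57 × (-8.2%) = -21.074%.
New Q ≈ 531.8 × (1 − 0.21074) = 419.7.

419.7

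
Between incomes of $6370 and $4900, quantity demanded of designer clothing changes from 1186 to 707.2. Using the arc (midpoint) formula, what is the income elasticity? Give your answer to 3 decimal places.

1.939

ΔQ = 707.2 − 1186 = -478.8; midpoint Q̄ = (1186 + 707.2)/2 = 946.6.
ΔI = 4900 − 6370 = -1470; midpoint Ī = (6370 + 4900)/2 = 5635.
η = (ΔQ/Q̄) ÷ (ΔI/Ī) = (-478.8/946.6) ÷ (-1470/5635) = 1.939.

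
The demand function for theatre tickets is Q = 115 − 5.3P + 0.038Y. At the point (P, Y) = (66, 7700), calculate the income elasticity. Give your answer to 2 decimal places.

5.06

At P = 66, Y = 7700: Q = 57.800.
Holding P constant, ∂Q/∂Y = 0.038.
η_Y = (∂Q/∂Y)·(Y/Q) = 0.038 × (7700/57.800) = 5.06.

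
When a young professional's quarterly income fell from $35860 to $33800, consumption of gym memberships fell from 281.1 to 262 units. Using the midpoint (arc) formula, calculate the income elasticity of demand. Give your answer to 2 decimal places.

1.19

ΔQ = 262 − 281.1 = -19.1; midpoint Q̄ = (281.1 + 262)/2 = 271.55.
ΔI = 33800 − 35860 = -2060; midpoint Ī = (35860 + 33800)/2 = 34830.
η = (ΔQ/Q̄) ÷ (ΔI/Ī) = (-19.1/271.55) ÷ (-2060/34830) = 1.19.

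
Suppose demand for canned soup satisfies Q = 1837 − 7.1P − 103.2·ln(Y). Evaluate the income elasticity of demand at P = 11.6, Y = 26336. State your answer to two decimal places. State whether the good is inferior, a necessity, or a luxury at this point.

-0.15 (inferior good)

At P = 11.6, Y = 26336: Q = 704.199.
Holding P constant, ∂Q/∂Y = -103.2/Y = -0.00391859.
η_Y = (∂Q/∂Y)·(Y/Q) = -0.00391859 × (26336/704.199) = -0.15.
Since η < 0, this is an inferior good.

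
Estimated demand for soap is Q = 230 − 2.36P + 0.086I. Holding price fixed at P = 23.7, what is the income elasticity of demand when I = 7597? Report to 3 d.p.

0.790

At P = 23.7, I = 7597: Q = 827.410.
Holding P constant, ∂Q/∂I = 0.086.
η_I = (∂Q/∂I)·(I/Q) = 0.086 × (7597/827.410) = 0.790.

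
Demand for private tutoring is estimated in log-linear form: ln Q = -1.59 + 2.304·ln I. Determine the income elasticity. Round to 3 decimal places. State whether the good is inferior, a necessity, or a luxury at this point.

In a log-linear demand, the coefficient on ln I is the income elasticity.
So η = 2.304.
η > 1 ⇒ luxury.

2.304 (luxury)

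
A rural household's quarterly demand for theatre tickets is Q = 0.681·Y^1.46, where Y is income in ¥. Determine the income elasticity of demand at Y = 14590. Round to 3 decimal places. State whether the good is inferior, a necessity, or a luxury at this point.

1.460 (luxury)

For Q = A·Y^β the income elasticity is constant and equal to β.
Here β = 1.46, so η = 1.460.
Since η > 1, the good is a luxury.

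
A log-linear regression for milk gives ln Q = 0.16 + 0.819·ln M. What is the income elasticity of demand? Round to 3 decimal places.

In a log-linear demand, the coefficient on ln M is the income elasticity.
So η = 0.819.

0.819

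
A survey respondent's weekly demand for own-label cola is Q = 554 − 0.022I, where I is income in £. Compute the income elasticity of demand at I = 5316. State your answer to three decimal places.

-0.268

At I = 5316: Q = 437.048.
dQ/dI = −0.022.
η = (dQ/dI)·(I/Q) = -0.022 × (5316/437.048) = -0.268.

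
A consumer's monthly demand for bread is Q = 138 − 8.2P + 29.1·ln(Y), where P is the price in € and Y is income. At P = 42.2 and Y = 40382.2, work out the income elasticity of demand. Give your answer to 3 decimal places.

0.289

At P = 42.2, Y = 40382.2: Q = 100.599.
Holding P constant, ∂Q/∂Y = 29.1/Y = 0.000720615.
η_Y = (∂Q/∂Y)·(Y/Q) = 0.000720615 × (40382.2/100.599) = 0.289.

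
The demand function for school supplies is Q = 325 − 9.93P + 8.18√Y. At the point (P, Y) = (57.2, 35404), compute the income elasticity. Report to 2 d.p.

At P = 57.2, Y = 35404: Q = 1296.149.
Holding P constant, ∂Q/∂Y = 8.18/(2√Y) = 0.0217369.
η_Y = (∂Q/∂Y)·(Y/Q) = 0.0217369 × (35404/1296.149) = 0.59.

0.59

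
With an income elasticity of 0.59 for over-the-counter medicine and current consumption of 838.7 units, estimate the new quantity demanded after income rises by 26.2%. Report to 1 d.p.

%ΔQ ≈ η × %ΔI = 0.59 × 26.2% = 15.458%.
New Q ≈ 838.7 × (1 + 0.15458) = 968.3.

968.3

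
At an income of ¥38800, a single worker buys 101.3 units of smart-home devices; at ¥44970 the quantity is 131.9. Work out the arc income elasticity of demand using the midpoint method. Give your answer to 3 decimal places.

1.782

ΔQ = 131.9 − 101.3 = 30.6; midpoint Q̄ = (101.3 + 131.9)/2 = 116.6.
ΔI = 44970 − 38800 = 6170; midpoint Ī = (38800 + 44970)/2 = 41885.
η = (ΔQ/Q̄) ÷ (ΔI/Ī) = (30.6/116.6) ÷ (6170/41885) = 1.782.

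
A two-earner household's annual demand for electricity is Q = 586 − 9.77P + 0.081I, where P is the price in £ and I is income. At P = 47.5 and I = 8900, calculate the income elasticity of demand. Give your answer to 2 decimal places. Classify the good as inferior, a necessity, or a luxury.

0.86 (necessity)

At P = 47.5, I = 8900: Q = 842.825.
Holding P constant, ∂Q/∂I = 0.081.
η_I = (∂Q/∂I)·(I/Q) = 0.081 × (8900/842.825) = 0.86.
Since 0 < η < 1, this is a necessity.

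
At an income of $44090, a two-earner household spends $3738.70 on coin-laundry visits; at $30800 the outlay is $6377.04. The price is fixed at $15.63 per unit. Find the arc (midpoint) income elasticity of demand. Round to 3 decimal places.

With a constant price, Q₁ = 3738.70/15.63 = 239.200 and Q₂ = 6377.04/15.63 = 408.000 (equivalently, work directly with expenditure since P cancels).
Midpoint %ΔQ = (6377.04 − 3738.70)/5057.87 = 0.52163; midpoint %ΔI = (30800 − 44090)/37445 = -0.35492.
η = 0.52163 / -0.35492 = -1.470.

-1.470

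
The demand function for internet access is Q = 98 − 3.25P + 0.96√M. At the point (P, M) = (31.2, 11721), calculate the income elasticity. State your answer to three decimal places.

At P = 31.2, M = 11721: Q = 100.533.
Holding P constant, ∂Q/∂M = 0.96/(2√M) = 0.00443362.
η_M = (∂Q/∂M)·(M/Q) = 0.00443362 × (11721/100.533) = 0.517.

0.517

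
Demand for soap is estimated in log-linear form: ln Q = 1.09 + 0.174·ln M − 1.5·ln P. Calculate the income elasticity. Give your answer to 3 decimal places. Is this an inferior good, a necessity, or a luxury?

In a log-linear demand, the coefficient on ln M is the income elasticity.
So η = 0.174.
0 < η < 1 ⇒ necessity.

0.174 (necessity)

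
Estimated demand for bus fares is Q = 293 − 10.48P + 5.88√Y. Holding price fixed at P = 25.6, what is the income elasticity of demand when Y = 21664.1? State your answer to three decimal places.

0.486

At P = 25.6, Y = 21664.1: Q = 890.173.
Holding P constant, ∂Q/∂Y = 5.88/(2√Y) = 0.0199746.
η_Y = (∂Q/∂Y)·(Y/Q) = 0.0199746 × (21664.1/890.173) = 0.486.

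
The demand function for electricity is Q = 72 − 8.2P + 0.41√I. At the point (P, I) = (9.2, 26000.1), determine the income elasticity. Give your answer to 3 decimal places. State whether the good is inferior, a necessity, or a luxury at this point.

0.527 (necessity)

At P = 9.2, I = 26000.1: Q = 62.671.
Holding P constant, ∂Q/∂I = 0.41/(2√I) = 0.00127135.
η_I = (∂Q/∂I)·(I/Q) = 0.00127135 × (26000.1/62.671) = 0.527.
Since 0 < η < 1, this is a necessity.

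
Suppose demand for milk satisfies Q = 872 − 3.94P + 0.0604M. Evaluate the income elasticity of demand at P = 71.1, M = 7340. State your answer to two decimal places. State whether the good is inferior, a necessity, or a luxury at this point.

At P = 71.1, M = 7340: Q = 1035.202.
Holding P constant, ∂Q/∂M = 0.0604.
η_M = (∂Q/∂M)·(M/Q) = 0.0604 × (7340/1035.202) = 0.43.
Since 0 < η < 1, this is a necessity.

0.43 (necessity)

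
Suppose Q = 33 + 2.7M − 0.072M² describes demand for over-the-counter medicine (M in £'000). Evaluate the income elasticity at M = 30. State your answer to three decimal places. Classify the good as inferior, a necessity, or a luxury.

At M = 30: Q = 49.2000.
dQ/dM = 2.7 − 0.144M = -1.62000.
η = (dQ/dM)·(M/Q) = -1.62000 × (30/49.2000) = -0.988.
η < 0 ⇒ inferior good.

-0.988 (inferior good)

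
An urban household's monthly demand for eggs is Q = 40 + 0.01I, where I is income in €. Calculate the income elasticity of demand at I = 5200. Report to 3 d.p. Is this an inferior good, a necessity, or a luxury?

0.565 (necessity)

At I = 5200: Q = 92.000.
dQ/dI = 0.01.
η = (dQ/dI)·(I/Q) = 0.01 × (5200/92.000) = 0.565.
Since 0 < η < 1, the good is a necessity.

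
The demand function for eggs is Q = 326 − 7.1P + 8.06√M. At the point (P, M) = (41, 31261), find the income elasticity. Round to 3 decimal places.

0.488

At P = 41, M = 31261: Q = 1459.971.
Holding P constant, ∂Q/∂M = 8.06/(2√M) = 0.0227931.
η_M = (∂Q/∂M)·(M/Q) = 0.0227931 × (31261/1459.971) = 0.488.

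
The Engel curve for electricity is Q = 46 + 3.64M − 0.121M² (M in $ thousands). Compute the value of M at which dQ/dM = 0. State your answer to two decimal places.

dQ/dM = 3.64 − 0.242M.
The good is inferior where dQ/dM < 0. Setting dQ/dM = 0 gives M = 3.64 / 0.242 = 15.04.

15.04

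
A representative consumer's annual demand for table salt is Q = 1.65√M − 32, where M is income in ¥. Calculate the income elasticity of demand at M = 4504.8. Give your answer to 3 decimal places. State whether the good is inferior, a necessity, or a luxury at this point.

0.703 (necessity)

At M = 4504.8: Q = 78.744.
dQ/dM = 1.65/(2√M) = 0.0122918 at this income.
η = (dQ/dM)·(M/Q) = 0.0122918 × (4504.8/78.744) = 0.703.
Since 0 < η < 1, the good is a necessity.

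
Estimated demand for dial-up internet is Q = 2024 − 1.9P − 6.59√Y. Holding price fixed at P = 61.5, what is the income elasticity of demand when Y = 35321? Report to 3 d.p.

-0.926

At P = 61.5, Y = 35321: Q = 668.633.
Holding P constant, ∂Q/∂Y = -6.59/(2√Y) = -0.0175323.
η_Y = (∂Q/∂Y)·(Y/Q) = -0.0175323 × (35321/668.633) = -0.926.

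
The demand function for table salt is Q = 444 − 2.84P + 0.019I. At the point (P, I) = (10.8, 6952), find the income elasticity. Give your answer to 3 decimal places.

0.242

At P = 10.8, I = 6952: Q = 545.416.
Holding P constant, ∂Q/∂I = 0.019.
η_I = (∂Q/∂I)·(I/Q) = 0.019 × (6952/545.416) = 0.242.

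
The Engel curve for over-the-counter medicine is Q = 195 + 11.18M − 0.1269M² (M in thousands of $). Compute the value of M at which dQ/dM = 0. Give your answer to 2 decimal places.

44.05

dQ/dM = 11.18 − 0.2538M.
The good is inferior where dQ/dM < 0. Setting dQ/dM = 0 gives M = 11.18 / 0.2538 = 44.05.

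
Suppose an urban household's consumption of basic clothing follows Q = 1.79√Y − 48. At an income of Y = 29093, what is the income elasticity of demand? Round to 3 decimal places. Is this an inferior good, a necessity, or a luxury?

At Y = 29093: Q = 257.314.
dQ/dY = 1.79/(2√Y) = 0.00524721 at this income.
η = (dQ/dY)·(Y/Q) = 0.00524721 × (29093/257.314) = 0.593.
Since 0 < η < 1, the good is a necessity.

0.593 (necessity)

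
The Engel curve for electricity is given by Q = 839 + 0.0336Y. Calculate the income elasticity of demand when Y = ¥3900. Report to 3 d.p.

0.135

At Y = 3900: Q = 970.040.
dQ/dY = 0.0336.
η = (dQ/dY)·(Y/Q) = 0.0336 × (3900/970.040) = 0.135.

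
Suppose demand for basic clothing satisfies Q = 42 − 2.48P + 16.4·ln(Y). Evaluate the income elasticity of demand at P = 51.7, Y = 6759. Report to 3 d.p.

0.281

At P = 51.7, Y = 6759: Q = 58.410.
Holding P constant, ∂Q/∂Y = 16.4/Y = 0.00242639.
η_Y = (∂Q/∂Y)·(Y/Q) = 0.00242639 × (6759/58.410) = 0.281.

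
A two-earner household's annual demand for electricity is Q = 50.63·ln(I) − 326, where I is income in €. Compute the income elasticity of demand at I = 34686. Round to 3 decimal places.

0.249

At I = 34686: Q = 203.291.
dQ/dI = 50.63/I = 0.00145967 at this income.
η = (dQ/dI)·(I/Q) = 0.00145967 × (34686/203.291) = 0.249.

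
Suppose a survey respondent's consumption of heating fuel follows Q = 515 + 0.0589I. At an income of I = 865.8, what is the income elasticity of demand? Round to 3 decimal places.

At I = 865.8: Q = 565.996.
dQ/dI = 0.0589.
η = (dQ/dI)·(I/Q) = 0.0589 × (865.8/565.996) = 0.090.

0.090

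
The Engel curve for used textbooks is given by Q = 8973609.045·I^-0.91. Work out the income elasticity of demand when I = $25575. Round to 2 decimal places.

-0.91

For Q = A·I^β the income elasticity is constant and equal to β.
Here β = -0.91, so η = -0.91.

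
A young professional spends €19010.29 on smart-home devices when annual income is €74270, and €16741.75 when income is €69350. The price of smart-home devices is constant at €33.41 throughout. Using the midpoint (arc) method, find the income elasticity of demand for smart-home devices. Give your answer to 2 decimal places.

1.85

With a constant price, Q₁ = 19010.29/33.41 = 569.000 and Q₂ = 16741.75/33.41 = 501.100 (equivalently, work directly with expenditure since P cancels).
Midpoint %ΔQ = (16741.75 − 19010.29)/17876.02 = -0.12690; midpoint %ΔI = (69350 − 74270)/71810 = -0.06851.
η = -0.12690 / -0.06851 = 1.85.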